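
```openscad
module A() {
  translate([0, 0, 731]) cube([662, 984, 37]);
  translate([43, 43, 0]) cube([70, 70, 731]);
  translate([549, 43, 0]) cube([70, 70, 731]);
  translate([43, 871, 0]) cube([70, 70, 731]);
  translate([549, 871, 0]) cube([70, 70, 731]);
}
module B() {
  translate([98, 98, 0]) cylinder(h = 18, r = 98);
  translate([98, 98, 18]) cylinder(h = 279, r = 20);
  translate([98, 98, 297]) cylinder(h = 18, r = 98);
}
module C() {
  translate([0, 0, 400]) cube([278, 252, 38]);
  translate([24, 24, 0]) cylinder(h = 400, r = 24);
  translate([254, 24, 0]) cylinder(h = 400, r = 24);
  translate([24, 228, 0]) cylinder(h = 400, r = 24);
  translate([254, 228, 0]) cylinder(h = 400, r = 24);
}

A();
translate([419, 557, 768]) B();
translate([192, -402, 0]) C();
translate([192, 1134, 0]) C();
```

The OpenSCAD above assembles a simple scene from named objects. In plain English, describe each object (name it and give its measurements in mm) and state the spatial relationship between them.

A is a rectangular dining table. The top is 662×984×37 mm with its upper surface at z = 768 mm. It stands on four 70×70 mm square legs, each inset 43 mm from the nearest pair of top edges, running from the floor to the underside of the top.

B is a spool: two coaxial disc flanges of radius 98 mm and thickness 18 mm, joined by a core cylinder of radius 20 mm and height 279 mm. The lower flange rests on z = 0 and the three cylinders share a vertical axis.

C is a four-legged stool. The seat is 278×252 mm, 38 mm thick, top at z = 438 mm. It stands on four round legs, each 48 mm in diameter, from z = 0 to the seat underside, each leg's axis is inset half a diameter from the nearest pair of seat edges (so the leg's bounding box is flush with the corner).

The spool is on top of the table. Two stools sit around the table at the −y, +y sides.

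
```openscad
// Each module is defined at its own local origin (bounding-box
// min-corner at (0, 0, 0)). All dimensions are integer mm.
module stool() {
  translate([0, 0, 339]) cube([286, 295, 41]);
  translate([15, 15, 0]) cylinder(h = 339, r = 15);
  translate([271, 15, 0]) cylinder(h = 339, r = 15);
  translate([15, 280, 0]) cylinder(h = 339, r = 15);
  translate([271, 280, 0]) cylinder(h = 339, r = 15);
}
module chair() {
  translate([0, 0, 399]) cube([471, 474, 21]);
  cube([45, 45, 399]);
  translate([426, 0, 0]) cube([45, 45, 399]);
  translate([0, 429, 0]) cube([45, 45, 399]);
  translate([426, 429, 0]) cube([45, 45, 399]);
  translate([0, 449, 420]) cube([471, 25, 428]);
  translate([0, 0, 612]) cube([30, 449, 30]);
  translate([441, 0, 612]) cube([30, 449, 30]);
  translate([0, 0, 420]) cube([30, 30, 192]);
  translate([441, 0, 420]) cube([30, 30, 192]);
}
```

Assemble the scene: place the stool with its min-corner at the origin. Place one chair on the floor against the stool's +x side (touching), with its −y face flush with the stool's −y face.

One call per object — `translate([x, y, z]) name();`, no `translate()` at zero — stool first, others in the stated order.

stool();
translate([286, 0, 0]) chair();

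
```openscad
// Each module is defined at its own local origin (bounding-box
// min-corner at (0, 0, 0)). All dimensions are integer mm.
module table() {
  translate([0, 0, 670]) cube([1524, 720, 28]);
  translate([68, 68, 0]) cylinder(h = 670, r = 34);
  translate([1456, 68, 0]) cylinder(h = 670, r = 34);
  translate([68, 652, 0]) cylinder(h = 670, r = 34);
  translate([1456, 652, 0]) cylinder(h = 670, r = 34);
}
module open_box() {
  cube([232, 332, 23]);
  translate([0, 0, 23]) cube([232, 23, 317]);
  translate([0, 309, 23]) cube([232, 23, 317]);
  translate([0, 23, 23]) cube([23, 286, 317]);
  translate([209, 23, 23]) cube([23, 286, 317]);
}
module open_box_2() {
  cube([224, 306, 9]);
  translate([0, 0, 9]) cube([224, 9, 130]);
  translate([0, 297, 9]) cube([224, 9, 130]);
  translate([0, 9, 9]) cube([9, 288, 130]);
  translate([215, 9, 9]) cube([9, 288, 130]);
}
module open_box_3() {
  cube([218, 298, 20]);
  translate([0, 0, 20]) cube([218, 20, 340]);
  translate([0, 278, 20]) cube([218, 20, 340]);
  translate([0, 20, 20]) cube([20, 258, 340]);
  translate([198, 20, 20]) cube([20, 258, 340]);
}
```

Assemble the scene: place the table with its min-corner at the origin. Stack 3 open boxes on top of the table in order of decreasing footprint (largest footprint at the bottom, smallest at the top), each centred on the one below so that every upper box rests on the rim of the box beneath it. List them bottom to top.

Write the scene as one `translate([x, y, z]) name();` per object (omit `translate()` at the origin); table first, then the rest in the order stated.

table();
translate([646, 194, 698]) open_box();
translate([650, 207, 1038]) open_box_2();
translate([653, 211, 1177]) open_box_3();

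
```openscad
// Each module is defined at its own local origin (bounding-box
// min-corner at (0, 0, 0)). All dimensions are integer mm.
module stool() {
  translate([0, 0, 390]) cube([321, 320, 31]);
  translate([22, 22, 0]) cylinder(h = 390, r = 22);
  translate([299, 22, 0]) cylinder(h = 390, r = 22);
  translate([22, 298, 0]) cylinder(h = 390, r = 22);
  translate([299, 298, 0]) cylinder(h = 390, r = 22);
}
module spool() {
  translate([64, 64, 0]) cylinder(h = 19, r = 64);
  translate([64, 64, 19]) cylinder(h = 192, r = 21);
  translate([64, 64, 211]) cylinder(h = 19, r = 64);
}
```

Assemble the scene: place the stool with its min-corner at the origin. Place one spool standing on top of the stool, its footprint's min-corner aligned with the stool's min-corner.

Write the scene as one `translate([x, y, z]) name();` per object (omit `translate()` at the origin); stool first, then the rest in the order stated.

stool();
translate([0, 0, 421]) spool();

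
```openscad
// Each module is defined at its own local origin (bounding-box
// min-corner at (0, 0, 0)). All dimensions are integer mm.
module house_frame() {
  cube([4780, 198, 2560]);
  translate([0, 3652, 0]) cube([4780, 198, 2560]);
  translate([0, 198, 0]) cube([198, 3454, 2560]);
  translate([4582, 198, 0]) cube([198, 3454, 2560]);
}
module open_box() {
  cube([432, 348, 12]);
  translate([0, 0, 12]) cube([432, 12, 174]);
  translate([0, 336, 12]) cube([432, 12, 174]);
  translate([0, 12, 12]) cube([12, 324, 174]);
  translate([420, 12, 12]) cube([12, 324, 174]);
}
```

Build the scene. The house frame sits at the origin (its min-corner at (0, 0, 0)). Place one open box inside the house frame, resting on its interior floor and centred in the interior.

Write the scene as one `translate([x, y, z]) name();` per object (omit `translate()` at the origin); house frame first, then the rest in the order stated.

house_frame();
translate([2174, 1751, 0]) open_box();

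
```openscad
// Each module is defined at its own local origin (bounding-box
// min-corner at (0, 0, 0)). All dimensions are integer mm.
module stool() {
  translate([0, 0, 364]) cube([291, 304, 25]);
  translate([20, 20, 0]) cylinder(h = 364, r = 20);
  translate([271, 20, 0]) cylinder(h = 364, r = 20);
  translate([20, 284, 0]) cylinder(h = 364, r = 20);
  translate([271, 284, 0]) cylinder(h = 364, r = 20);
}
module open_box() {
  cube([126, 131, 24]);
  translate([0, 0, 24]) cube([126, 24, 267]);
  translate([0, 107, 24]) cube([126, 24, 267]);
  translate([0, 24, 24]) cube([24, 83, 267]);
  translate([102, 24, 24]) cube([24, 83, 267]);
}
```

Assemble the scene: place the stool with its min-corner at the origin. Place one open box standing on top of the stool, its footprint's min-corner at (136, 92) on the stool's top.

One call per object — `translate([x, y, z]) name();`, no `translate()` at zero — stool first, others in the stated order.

stool();
translate([136, 92, 389]) open_box();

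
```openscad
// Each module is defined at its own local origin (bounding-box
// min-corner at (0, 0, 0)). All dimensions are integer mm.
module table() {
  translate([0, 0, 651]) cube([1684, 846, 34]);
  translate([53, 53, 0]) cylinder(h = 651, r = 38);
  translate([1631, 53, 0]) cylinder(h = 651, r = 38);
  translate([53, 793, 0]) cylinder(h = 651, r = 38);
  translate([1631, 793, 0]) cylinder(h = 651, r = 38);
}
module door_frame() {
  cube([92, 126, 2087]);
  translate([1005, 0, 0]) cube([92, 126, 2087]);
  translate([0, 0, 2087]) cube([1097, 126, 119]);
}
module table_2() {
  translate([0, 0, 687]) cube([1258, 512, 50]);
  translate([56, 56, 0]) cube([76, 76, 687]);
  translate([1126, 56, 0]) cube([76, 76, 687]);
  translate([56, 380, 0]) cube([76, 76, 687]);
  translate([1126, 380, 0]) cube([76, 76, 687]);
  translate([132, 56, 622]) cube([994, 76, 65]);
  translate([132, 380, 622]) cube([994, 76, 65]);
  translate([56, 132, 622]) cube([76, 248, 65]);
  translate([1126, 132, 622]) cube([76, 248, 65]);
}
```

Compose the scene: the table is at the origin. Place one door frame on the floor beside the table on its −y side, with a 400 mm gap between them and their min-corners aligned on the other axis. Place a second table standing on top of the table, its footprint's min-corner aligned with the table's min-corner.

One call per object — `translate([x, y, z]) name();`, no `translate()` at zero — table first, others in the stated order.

table();
translate([0, -526, 0]) door_frame();
translate([0, 0, 685]) table_2();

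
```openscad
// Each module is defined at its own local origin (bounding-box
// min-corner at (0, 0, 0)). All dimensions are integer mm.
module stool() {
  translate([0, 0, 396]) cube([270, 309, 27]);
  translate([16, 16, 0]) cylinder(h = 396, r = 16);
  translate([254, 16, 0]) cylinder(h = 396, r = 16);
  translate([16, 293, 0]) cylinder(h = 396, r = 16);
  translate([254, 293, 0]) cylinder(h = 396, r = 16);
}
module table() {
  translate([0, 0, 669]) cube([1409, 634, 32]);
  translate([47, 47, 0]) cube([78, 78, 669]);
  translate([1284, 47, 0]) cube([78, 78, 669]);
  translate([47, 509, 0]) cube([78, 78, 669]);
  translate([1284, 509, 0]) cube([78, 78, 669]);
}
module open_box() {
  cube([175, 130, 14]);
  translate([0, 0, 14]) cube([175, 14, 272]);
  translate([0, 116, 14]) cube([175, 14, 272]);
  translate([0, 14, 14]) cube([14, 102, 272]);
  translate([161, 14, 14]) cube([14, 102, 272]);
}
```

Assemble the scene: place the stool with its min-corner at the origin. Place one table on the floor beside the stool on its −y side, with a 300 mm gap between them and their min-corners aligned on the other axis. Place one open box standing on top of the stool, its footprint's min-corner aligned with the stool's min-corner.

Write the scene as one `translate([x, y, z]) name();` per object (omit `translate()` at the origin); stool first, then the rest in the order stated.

stool();
translate([0, -934, 0]) table();
translate([0, 0, 423]) open_box();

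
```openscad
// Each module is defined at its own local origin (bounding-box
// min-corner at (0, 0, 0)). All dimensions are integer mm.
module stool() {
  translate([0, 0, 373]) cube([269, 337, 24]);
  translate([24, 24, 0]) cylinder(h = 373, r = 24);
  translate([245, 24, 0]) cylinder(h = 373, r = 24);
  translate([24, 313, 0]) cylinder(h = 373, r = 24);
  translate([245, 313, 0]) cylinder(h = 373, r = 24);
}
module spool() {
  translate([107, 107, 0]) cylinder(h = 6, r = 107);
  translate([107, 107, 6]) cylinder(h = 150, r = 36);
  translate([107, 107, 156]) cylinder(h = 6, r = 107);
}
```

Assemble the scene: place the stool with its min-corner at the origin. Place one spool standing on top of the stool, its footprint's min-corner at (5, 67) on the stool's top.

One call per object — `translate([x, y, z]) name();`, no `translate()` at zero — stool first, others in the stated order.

stool();
translate([5, 67, 397]) spool();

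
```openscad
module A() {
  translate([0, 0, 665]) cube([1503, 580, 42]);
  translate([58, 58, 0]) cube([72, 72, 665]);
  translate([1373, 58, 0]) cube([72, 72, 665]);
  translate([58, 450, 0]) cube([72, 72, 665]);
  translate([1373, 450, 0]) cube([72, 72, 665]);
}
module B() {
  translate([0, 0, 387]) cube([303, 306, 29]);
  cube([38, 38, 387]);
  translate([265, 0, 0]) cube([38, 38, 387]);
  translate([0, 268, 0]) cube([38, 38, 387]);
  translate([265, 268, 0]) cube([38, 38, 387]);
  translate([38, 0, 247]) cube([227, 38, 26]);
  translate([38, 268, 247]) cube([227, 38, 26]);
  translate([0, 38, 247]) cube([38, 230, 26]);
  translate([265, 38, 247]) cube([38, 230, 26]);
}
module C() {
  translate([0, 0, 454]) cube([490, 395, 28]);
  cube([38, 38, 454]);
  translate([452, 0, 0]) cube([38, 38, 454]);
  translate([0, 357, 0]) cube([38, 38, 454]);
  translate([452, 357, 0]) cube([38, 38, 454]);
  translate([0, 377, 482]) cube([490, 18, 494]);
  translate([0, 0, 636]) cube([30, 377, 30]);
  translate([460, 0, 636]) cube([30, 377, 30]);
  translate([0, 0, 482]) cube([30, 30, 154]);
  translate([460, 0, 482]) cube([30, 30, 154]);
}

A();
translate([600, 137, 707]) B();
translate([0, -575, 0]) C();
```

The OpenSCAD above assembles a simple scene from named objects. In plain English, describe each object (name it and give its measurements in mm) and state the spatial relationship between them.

A is a rectangular dining table. The top is 1503×580×42 mm with its upper surface at z = 707 mm. It stands on four 72×72 mm square legs, each inset 58 mm from the nearest pair of top edges, running from the floor to the underside of the top.

B is a four-legged stool. The seat is a 303×306×29 mm slab whose top surface is at z = 416 mm; four square legs, each 38×38 mm in cross-section, run from the floor (z = 0) to the underside of the seat, each flush with a corner of the seat. Four stretchers, 38 mm wide and 26 mm tall, connect adjacent legs with their undersides at z = 247 mm, each running between the inner faces of the legs it joins and aligned with the legs' outer faces on the other axis.

C is a chair. The seat is a 490×395×28 mm slab with its top at z = 482 mm, on four 38×38 mm corner legs (flush with the seat edges, standing on z = 0). A flat backrest 18 mm thick, 494 mm tall, spans the full seat width and rises from the seat top along its +y edge, rear face flush with the rear of the seat. Two armrests of 30×30 mm section run along each side from the seat's front edge to the front of the backrest, top faces 184 mm above the seat top and outer faces flush with the seat's x-edges; a 30×30 mm post under the front of each armrest stands on the seat at the front corner.

The stool is on top of the table, centred. The chair is on the floor beside the table on its −y side.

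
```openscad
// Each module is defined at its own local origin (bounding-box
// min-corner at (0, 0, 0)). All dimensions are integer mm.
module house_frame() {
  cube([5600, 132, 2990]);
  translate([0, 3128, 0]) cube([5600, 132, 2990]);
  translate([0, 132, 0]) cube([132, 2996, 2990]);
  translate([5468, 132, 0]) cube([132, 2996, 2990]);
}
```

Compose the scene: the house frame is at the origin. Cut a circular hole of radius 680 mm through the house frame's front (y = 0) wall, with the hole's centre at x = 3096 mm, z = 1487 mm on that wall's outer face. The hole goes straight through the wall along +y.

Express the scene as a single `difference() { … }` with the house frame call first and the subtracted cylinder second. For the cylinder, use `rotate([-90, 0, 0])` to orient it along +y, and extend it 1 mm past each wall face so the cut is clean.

difference() {
  house_frame();
  translate([3096, -1, 1487]) rotate([-90, 0, 0]) cylinder(h = 134, r = 680);
}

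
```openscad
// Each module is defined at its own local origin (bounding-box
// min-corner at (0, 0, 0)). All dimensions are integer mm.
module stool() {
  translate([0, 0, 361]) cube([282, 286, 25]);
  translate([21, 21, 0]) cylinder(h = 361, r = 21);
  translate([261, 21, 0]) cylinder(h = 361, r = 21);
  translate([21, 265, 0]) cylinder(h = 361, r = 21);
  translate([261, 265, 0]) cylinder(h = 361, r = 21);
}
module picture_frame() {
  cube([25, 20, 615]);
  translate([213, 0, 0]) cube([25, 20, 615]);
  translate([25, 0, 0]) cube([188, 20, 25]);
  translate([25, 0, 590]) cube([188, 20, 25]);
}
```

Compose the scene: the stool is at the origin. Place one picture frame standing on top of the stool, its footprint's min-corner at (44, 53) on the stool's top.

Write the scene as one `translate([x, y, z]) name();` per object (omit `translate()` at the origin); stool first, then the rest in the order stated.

stool();
translate([44, 53, 386]) picture_frame();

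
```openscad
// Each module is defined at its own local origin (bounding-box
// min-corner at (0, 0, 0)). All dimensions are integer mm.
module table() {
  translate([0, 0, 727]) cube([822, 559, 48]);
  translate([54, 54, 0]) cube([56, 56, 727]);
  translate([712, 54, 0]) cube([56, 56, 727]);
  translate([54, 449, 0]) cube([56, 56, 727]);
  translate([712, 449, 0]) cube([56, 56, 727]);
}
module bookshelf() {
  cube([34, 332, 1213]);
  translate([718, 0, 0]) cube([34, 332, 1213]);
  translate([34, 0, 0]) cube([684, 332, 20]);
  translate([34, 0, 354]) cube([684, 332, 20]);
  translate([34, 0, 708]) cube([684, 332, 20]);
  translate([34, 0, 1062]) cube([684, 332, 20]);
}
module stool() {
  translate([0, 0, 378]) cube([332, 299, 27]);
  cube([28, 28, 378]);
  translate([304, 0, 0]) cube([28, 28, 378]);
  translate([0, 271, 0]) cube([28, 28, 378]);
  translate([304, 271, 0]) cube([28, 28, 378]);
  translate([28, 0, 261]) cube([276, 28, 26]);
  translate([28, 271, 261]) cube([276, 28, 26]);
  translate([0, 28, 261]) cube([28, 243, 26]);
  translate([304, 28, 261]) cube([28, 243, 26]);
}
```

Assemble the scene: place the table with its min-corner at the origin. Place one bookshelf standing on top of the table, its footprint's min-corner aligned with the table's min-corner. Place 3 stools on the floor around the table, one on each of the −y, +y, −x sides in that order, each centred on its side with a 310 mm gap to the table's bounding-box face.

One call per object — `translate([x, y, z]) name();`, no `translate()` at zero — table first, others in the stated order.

table();
translate([0, 0, 775]) bookshelf();
translate([245, -609, 0]) stool();
translate([245, 869, 0]) stool();
translate([-642, 130, 0]) stool();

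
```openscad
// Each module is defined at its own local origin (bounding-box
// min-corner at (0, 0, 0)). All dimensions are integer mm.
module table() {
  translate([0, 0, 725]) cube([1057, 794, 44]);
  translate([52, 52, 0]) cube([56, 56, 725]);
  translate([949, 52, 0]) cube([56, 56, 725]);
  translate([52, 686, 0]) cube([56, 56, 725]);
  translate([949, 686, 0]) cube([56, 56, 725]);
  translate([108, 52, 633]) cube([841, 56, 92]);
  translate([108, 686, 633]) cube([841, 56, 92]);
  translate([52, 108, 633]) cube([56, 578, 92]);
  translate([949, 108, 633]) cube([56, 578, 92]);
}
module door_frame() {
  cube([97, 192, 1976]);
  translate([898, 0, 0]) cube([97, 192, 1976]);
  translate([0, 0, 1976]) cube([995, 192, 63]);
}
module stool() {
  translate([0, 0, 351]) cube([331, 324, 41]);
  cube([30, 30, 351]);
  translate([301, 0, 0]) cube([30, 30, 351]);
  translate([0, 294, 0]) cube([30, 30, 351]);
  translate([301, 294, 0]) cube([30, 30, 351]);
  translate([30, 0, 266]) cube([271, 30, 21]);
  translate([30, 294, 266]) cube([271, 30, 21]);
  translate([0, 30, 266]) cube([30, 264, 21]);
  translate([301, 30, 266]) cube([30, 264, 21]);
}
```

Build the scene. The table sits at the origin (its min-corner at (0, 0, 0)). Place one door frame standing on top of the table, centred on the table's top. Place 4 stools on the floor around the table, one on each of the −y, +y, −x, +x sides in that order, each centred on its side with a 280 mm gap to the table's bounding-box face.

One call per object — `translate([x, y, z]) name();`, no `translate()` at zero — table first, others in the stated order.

table();
translate([31, 301, 769]) door_frame();
translate([363, -604, 0]) stool();
translate([363, 1074, 0]) stool();
translate([-611, 235, 0]) stool();
translate([1337, 235, 0]) stool();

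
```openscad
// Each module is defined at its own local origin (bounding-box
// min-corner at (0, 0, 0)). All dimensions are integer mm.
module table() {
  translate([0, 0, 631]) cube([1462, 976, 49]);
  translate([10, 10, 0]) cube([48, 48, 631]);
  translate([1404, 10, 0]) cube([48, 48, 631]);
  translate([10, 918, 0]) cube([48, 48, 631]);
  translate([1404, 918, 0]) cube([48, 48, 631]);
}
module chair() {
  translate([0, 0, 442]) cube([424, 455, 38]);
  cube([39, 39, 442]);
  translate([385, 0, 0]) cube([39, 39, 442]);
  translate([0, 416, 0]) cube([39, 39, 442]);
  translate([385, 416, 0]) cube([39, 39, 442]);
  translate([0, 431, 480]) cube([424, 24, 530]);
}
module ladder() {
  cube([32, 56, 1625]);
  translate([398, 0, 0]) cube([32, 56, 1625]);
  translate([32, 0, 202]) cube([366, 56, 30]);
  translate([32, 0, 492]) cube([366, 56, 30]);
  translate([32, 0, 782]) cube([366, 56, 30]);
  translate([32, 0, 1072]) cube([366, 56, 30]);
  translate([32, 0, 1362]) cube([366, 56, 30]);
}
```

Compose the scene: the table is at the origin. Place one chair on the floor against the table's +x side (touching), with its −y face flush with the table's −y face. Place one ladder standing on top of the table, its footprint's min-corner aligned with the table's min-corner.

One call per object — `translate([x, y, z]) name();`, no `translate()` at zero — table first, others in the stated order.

table();
translate([1462, 0, 0]) chair();
translate([0, 0, 680]) ladder();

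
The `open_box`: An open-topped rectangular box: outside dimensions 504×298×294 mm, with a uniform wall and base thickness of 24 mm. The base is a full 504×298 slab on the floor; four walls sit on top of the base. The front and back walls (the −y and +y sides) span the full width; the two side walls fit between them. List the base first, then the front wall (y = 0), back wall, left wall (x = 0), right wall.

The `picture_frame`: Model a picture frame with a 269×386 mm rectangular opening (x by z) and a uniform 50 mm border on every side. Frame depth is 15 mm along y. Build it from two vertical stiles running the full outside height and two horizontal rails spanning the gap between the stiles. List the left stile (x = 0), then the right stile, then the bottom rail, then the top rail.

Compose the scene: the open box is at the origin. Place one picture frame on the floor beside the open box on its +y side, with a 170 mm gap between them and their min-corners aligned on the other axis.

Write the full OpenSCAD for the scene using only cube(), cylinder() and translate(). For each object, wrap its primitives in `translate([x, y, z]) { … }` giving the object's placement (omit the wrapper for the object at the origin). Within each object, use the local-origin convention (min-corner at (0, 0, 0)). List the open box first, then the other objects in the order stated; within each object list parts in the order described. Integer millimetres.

cube([504, 298, 24]);
translate([0, 0, 24]) cube([504, 24, 270]);
translate([0, 274, 24]) cube([504, 24, 270]);
translate([0, 24, 24]) cube([24, 250, 270]);
translate([480, 24, 24]) cube([24, 250, 270]);
translate([0, 468, 0]) {
  cube([50, 15, 486]);
  translate([319, 0, 0]) cube([50, 15, 486]);
  translate([50, 0, 0]) cube([269, 15, 50]);
  translate([50, 0, 436]) cube([269, 15, 50]);
}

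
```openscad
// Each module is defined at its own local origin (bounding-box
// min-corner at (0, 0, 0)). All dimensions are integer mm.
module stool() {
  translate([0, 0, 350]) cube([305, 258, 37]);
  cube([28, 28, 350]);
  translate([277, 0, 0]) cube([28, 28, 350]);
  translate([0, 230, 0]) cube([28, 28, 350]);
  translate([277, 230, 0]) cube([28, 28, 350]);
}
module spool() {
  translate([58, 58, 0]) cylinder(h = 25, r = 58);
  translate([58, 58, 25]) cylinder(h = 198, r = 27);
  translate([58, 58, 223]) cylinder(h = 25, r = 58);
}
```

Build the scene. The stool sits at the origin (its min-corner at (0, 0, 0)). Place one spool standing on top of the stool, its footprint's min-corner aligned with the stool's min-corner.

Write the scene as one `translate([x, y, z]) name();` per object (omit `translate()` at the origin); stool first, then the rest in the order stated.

stool();
translate([0, 0, 387]) spool();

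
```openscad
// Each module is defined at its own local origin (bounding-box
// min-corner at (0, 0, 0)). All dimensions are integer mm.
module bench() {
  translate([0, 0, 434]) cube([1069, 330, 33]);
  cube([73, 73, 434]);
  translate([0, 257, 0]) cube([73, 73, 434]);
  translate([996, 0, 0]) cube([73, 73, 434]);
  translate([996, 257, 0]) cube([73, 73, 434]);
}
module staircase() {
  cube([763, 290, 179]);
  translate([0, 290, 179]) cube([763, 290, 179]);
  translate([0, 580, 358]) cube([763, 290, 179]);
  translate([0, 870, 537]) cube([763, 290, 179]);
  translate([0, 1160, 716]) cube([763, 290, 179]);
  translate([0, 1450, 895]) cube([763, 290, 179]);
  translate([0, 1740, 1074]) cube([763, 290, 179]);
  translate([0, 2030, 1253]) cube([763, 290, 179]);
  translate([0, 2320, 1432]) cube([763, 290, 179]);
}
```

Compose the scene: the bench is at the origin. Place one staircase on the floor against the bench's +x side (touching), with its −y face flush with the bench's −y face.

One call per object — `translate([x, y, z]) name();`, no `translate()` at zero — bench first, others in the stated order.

bench();
translate([1069, 0, 0]) staircase();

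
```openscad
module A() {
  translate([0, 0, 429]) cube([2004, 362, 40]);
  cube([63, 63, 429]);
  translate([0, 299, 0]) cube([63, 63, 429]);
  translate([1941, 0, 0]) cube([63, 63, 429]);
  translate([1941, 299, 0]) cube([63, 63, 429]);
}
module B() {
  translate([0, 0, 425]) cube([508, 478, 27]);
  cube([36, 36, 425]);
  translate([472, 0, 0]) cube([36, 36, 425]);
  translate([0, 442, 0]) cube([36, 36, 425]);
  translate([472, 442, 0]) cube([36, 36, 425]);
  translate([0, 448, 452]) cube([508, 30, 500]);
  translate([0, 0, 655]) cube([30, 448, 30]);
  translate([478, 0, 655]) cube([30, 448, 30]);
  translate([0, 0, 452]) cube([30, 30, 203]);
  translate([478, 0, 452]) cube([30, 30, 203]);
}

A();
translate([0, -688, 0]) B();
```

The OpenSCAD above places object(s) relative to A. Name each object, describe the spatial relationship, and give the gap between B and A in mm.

The chair's nearest face is 210 mm from the bench's −y face.

A is a bench. B is a chair. The chair is on the floor beside the bench on its −y side. The gap between the chair and the bench is 210 mm.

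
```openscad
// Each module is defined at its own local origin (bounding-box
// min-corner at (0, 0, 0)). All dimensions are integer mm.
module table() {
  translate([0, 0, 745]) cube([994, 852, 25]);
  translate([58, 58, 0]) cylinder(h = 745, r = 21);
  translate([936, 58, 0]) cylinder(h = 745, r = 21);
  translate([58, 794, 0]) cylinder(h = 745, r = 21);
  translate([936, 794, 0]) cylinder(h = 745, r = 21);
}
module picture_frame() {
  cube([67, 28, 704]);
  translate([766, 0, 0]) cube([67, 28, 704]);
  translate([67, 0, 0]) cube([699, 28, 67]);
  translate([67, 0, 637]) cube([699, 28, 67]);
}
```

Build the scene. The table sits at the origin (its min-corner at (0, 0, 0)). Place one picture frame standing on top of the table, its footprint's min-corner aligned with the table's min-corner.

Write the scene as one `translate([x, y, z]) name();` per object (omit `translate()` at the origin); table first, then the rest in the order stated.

table();
translate([0, 0, 770]) picture_frame();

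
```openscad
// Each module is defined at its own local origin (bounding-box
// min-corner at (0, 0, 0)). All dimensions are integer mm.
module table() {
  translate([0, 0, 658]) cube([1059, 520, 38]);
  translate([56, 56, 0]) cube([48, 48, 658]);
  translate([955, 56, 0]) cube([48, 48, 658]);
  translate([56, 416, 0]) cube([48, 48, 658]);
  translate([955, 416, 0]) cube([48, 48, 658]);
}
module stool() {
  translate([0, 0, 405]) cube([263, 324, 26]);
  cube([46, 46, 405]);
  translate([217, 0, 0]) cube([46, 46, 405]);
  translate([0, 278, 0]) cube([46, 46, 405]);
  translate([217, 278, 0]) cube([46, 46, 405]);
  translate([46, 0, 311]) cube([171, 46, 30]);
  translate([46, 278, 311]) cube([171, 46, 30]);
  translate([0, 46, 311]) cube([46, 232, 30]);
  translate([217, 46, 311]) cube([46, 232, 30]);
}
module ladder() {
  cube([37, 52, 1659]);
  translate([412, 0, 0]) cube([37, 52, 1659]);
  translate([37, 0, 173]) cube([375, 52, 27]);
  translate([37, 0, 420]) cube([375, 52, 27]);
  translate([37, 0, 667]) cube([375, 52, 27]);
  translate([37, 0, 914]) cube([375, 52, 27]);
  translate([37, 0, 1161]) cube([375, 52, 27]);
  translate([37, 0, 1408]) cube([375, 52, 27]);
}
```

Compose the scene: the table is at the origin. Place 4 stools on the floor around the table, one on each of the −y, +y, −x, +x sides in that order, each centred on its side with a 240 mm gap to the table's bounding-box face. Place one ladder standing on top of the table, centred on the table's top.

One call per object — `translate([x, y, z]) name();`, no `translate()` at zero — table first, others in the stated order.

table();
translate([398, -564, 0]) stool();
translate([398, 760, 0]) stool();
translate([-503, 98, 0]) stool();
translate([1299, 98, 0]) stool();
translate([305, 234, 696]) ladder();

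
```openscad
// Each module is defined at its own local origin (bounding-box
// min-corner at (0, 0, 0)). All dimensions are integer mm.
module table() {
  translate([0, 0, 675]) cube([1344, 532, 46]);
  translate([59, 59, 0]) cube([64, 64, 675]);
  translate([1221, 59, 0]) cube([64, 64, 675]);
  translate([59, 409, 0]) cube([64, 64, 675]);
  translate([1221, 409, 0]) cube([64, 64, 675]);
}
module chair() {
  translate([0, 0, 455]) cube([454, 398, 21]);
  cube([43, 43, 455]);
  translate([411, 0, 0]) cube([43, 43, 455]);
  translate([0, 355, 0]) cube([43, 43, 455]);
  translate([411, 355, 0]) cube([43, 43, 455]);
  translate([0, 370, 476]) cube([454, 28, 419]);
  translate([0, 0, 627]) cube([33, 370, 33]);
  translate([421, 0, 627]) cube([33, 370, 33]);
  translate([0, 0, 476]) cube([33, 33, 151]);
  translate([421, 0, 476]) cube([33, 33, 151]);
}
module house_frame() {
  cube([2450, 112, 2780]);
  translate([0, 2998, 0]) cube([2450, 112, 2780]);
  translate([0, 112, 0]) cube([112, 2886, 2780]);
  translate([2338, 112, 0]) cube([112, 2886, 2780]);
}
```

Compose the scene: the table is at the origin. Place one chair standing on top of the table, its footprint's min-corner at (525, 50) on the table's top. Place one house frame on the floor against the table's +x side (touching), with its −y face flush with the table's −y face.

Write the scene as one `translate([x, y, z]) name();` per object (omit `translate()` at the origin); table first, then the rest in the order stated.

table();
translate([525, 50, 721]) chair();
translate([1344, 0, 0]) house_frame();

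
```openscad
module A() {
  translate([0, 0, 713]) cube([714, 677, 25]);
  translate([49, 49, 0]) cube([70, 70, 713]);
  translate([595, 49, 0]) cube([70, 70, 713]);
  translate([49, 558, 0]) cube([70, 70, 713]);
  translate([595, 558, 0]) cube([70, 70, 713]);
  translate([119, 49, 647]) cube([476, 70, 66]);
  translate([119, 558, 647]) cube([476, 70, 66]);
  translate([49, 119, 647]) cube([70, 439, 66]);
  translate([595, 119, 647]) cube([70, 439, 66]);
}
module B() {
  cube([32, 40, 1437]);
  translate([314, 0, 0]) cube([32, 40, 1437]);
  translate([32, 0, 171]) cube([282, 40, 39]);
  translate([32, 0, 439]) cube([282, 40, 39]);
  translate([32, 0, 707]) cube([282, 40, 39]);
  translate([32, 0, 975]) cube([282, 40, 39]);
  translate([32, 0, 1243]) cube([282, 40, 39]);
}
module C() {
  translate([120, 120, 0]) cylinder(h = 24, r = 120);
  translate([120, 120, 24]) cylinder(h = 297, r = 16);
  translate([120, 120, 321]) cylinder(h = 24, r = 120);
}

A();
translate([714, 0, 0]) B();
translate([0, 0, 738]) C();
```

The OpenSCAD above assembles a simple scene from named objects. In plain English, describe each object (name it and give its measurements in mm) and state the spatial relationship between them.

A is a table: top 714 mm (x) × 677 mm (y), 25 mm thick, upper face at z = 738 mm, on four 70×70 mm square legs, each inset 49 mm from the nearest pair of top edges, running from z = 0 to the bottom of the top. Four apron rails, 70 mm thick and 66 mm tall, run between adjacent legs with their top edges flush with the underside of the top and their outer faces flush with the legs' outer faces.

B is a wooden ladder with two side rails of 32×40 mm section and 1437 mm height, set 346 mm apart overall. Between them run 5 rectangular rungs (40 mm deep, 39 mm thick), front faces flush with the rails' −y face. The bottom of the first rung is 171 mm above the floor and each subsequent rung is 268 mm higher than the one below.

C is a spool: two coaxial disc flanges of radius 120 mm and thickness 24 mm, joined by a core cylinder of radius 16 mm and height 297 mm. The lower flange rests on z = 0 and the three cylinders share a vertical axis.

The ladder is against the table's +x side, with their −y faces flush. The spool is on top of the table.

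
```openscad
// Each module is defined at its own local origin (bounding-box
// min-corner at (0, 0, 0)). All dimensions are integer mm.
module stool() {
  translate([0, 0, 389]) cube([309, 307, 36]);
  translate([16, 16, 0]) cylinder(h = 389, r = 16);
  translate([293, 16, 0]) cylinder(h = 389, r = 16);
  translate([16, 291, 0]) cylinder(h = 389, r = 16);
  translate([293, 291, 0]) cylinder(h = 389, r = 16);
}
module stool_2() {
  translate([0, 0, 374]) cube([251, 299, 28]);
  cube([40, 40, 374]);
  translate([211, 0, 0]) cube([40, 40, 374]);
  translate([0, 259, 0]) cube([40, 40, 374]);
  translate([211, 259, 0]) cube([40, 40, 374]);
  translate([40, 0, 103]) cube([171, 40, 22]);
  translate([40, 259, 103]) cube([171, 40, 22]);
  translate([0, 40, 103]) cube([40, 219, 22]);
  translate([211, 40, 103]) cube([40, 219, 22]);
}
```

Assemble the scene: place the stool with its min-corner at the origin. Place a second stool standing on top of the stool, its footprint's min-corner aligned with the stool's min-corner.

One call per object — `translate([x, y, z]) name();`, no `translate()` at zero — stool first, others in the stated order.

stool();
translate([0, 0, 425]) stool_2();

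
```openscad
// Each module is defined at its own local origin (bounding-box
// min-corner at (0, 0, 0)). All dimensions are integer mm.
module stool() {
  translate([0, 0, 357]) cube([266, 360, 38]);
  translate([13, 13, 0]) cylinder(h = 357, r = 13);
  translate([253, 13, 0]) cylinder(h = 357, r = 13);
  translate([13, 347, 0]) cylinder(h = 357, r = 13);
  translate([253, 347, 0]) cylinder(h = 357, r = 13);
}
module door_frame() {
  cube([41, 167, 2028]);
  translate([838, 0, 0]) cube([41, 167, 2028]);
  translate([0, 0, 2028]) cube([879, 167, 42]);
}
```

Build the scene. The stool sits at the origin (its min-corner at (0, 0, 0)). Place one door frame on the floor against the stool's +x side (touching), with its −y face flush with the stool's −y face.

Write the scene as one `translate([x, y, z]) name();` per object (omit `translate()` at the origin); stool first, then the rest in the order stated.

stool();
translate([266, 0, 0]) door_frame();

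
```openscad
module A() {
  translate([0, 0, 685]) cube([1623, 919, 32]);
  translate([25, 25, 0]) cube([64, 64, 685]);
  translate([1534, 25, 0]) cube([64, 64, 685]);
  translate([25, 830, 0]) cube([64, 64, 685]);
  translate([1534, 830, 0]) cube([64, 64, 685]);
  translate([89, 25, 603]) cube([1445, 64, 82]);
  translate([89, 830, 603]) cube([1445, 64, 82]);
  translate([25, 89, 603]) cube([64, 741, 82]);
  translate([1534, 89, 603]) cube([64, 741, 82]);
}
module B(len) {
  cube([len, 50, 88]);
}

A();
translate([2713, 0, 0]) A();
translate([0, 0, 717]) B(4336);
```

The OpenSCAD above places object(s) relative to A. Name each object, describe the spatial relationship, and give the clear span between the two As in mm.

A is a table. B is a beam. A beam spans the tops of two tables. The clear span between the two tables is 1090 mm.

Second table starts at x = 2713; first ends at x = 1623; clear span = 2713 − 1623 = 1090 mm.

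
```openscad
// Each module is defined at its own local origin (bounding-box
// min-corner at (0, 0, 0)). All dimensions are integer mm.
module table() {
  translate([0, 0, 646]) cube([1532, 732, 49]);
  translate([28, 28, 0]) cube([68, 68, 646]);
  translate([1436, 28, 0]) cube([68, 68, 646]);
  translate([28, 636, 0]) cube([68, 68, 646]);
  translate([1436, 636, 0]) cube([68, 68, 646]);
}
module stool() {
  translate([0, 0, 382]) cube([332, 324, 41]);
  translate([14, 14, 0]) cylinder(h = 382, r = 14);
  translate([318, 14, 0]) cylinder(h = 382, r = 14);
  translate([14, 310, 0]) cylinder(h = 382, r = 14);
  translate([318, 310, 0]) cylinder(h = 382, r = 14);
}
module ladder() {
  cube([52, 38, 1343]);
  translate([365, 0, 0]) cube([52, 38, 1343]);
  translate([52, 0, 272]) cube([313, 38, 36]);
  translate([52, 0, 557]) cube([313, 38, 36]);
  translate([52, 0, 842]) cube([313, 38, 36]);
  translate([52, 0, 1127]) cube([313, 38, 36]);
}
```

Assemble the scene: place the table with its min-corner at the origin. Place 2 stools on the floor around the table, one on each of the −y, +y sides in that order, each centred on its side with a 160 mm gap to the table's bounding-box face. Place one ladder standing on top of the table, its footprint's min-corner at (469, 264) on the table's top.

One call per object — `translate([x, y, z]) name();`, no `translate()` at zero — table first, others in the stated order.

table();
translate([600, -484, 0]) stool();
translate([600, 892, 0]) stool();
translate([469, 264, 695]) ladder();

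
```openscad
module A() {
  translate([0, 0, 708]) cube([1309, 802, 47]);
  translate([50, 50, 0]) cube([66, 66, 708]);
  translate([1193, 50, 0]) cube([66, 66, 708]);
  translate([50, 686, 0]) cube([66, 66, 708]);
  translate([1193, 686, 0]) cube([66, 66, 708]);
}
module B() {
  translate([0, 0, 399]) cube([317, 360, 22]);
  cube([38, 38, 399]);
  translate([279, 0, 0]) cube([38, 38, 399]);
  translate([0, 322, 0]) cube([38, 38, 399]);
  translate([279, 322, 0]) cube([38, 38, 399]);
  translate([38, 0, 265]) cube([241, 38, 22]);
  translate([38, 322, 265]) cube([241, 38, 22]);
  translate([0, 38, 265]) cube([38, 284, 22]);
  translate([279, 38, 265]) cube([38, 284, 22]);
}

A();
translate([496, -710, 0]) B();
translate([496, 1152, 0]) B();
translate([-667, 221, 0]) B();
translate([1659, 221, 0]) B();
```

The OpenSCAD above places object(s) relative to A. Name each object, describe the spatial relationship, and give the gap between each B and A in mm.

A is a table. B is a stool. Four stools sit around the table at the −y, +y, −x, +x sides. The gap between each stool and the table is 350 mm.

Each stool's nearest face is 350 mm from the table's bounding box.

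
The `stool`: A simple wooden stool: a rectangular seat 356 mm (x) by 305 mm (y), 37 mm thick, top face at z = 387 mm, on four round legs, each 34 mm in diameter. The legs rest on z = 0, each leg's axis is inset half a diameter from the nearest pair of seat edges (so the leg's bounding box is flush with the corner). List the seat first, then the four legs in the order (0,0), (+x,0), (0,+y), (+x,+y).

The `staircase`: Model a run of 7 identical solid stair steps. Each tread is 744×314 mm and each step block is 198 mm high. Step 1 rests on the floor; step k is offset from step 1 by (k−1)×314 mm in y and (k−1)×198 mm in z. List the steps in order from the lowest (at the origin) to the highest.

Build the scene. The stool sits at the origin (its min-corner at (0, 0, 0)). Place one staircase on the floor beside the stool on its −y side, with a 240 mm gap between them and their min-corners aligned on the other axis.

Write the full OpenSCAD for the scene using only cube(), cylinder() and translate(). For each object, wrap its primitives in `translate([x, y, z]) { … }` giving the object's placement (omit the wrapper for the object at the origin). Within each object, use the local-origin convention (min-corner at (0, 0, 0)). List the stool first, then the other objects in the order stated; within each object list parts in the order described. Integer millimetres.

translate([0, 0, 350]) cube([356, 305, 37]);
translate([17, 17, 0]) cylinder(h = 350, r = 17);
translate([339, 17, 0]) cylinder(h = 350, r = 17);
translate([17, 288, 0]) cylinder(h = 350, r = 17);
translate([339, 288, 0]) cylinder(h = 350, r = 17);
translate([0, -2438, 0]) {
  cube([744, 314, 198]);
  translate([0, 314, 198]) cube([744, 314, 198]);
  translate([0, 628, 396]) cube([744, 314, 198]);
  translate([0, 942, 594]) cube([744, 314, 198]);
  translate([0, 1256, 792]) cube([744, 314, 198]);
  translate([0, 1570, 990]) cube([744, 314, 198]);
  translate([0, 1884, 1188]) cube([744, 314, 198]);
}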